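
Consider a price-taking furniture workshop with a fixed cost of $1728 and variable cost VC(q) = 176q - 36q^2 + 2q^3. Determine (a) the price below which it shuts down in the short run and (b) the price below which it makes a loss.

AVC = 176 - 36q + 2q^2; minimized at q = 9, giving min AVC = $14. That is the shutdown price.
ATC = 1728/q + 176 - 36q + 2q^2. Setting dATC/dq = −1728/q^2 − 36 + 4q = 0 gives q = 12 (since 4·12^3 − 36·12^2 = 1728).
min ATC = 1728/12 + 176 − 36·12 + 2·12^2 = $176. That is the break-even price.
Between these two prices the firm operates at a loss; above $176 it earns a profit.

Shutdown price = $14; break-even price = $176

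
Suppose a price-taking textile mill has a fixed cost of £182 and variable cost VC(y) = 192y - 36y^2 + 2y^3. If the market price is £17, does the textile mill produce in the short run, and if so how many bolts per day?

Strip out fixed cost: VC = 192y - 36y^2 + 2y^3. Then AVC = 192 - 36y + 2y^2 and MC = 192 - 72y + 6y^2.
AVC is minimized where dAVC/dy = -36 + 4y = 0, at y = 9; min AVC = 192 - 36·9 + 2·9^2 = £30.
With P < min AVC (£17 < £30), every unit sold adds to the loss.
The firm minimizes its loss by shutting down and losing only its fixed cost of £182.

Shut down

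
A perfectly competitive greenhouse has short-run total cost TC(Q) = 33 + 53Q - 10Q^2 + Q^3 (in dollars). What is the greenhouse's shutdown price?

Short-run supply begins at min AVC. From VC = 53Q - 10Q^2 + Q^3, AVC = 53 - 10Q + Q^2.
At the minimum of AVC, MC = AVC. MC = 53 - 20Q + 3Q^2; setting MC = AVC gives 2Q^2 - 10Q = 0, so Q = 5. min AVC = 28.
The firm shuts down for any P below $28.

$28 per unit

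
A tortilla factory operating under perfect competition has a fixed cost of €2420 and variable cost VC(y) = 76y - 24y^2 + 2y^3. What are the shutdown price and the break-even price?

Shutdown price = €4; break-even price = €274

Shutdown price = min AVC. AVC = 76 - 24y + 2y^2, with vertex at y = 6 and minimum €4.
ATC = 2420/y + 76 - 24y + 2y^2. Setting dATC/dy = −2420/y^2 − 24 + 4y = 0 gives y = 11 (since 4·11^3 − 24·11^2 = 2420).
min ATC = 2420/11 + 76 − 24·11 + 2·11^2 = €274. That is the break-even price.
For €4 ≤ P < €274 the firm produces at a loss; below €4 it shuts down.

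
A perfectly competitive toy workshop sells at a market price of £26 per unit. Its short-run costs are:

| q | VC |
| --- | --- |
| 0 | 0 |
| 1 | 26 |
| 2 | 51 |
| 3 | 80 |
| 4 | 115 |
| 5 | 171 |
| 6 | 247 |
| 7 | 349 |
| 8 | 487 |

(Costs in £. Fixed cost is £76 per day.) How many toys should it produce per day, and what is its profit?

Tabulate TR − TC: q=0: -76; q=1: -76; q=2: -75; q=3: -78; q=4: -87; q=5: -117; q=6: -167; q=7: -243; q=8: -355.
Profit is maximized at q = 2. AVC there is 51/2 = £25.50 ≤ P, so producing beats shutting down (which would give -£76).

q = 2; profit = -£75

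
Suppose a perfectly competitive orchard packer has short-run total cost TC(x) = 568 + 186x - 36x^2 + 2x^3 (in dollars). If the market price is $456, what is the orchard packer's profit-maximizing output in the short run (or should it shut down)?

Variable cost is VC = 186x - 36x^2 + 2x^3, so AVC = VC/x = 186 - 36x + 2x^2 and MC = dTC/dx = 186 - 72x + 6x^2.
The AVC parabola has its vertex at x = 36/4 = 9, where AVC = 186 - 36·9 + 2·9^2 = $24.
Because $456 ≥ $24, revenue can cover variable cost; the firm operates.
P = MC gives -270 - 72x + 6x^2 = 0, with roots -3 and 15. Take the larger (rising MC): x* = 15.
Check: AVC at x = 15 is $96 ≤ P, so revenue covers variable cost.
Profit = P·x − TC = 456·15 − 2008 = $4832.

Produce at x = 15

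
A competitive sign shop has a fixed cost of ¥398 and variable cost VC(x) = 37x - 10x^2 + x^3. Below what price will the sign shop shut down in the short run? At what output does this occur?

¥12 per unit, at x = 5

Short-run supply begins at min AVC. From VC = 37x - 10x^2 + x^3, AVC = 37 - 10x + x^2.
At the minimum of AVC, MC = AVC. MC = 37 - 20x + 3x^2; setting MC = AVC gives 2x^2 - 10x = 0, so x = 5. min AVC = 12.
The firm shuts down for any P below ¥12.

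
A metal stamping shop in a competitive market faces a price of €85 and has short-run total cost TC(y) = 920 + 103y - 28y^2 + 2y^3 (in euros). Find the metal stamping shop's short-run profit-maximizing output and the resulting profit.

AVC = 103 - 28y + 2y^2; min AVC = €5 at y = 7. Since P = €85 ≥ min AVC, the firm produces.
MC = 103 - 56y + 6y^2. Setting P = MC and taking the root on the rising branch gives y* = 9.
TR = 85·9 = 765. TC = 920 + 117 = 1037. Profit = 765 − 1037 = -€272.
By producing, the firm covers all variable cost plus €648 of fixed cost; shutting down would lose the full €920.

Profit = -€272 at y = 9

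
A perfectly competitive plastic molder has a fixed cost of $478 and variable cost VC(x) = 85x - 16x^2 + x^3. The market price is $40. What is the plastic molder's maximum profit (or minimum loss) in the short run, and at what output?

Profit = -$316 at x = 9

AVC = 85 - 16x + x^2; min AVC = $21 at x = 8. Since P = $40 ≥ min AVC, the firm produces.
With MC = 85 - 32x + 3x^2, P = MC on the upward-sloping part at x* = 9.
TR = 40·9 = 360. TC = 478 + 198 = 676. Profit = 360 − 676 = -$316.
Shutting down would mean losing the fixed cost of $478, so operating at a loss of $316 is better by $162.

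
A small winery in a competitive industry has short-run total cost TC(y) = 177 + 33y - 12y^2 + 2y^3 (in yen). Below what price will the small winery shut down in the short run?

¥15 per unit

The shutdown price is the minimum of AVC. VC = 33y - 12y^2 + 2y^3, so AVC = 33 - 12y + 2y^2.
At the minimum of AVC, MC = AVC. MC = 33 - 24y + 6y^2; setting MC = AVC gives 4y^2 - 12y = 0, so y = 3. min AVC = 15.
For P < ¥15 the firm produces nothing.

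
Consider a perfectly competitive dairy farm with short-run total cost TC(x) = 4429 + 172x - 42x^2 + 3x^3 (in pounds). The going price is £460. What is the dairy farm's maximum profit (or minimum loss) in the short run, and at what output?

Profit = -£109 at x = 12

AVC = 172 - 42x + 3x^2 has its minimum £25 at x = 7; price £460 clears that bar, so the firm operates.
MC = 172 - 84x + 9x^2. Setting P = MC and taking the root on the rising branch gives x* = 12.
TR = 460·12 = 5520. TC = 4429 + 1200 = 5629. Profit = 5520 − 5629 = -£109.
That loss of £109 beats the £4429 the firm would lose by shutting down; producing recovers £4320 of fixed cost.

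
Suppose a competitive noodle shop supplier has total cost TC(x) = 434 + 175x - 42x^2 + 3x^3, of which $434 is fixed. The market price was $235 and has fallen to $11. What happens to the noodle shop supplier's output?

Output falls from 10 to 0 (the firm shuts down)

AVC = 175 - 42x + 3x^2, minimized at x = 7 where min AVC = $28. MC = 175 - 84x + 9x^2.
At P = $235 ≥ min AVC, set P = MC on the rising branch: x = 10.
At P = $11 < min AVC = $28, price no longer covers variable cost at any output, so the firm shuts down: x = 0.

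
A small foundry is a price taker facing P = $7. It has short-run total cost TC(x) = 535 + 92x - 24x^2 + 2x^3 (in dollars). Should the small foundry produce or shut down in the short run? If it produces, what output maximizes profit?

Shut down

Variable cost is VC = 92x - 24x^2 + 2x^3, so AVC = VC/x = 92 - 24x + 2x^2 and MC = dTC/dx = 92 - 48x + 6x^2.
AVC is minimized where dAVC/dx = -24 + 4x = 0, at x = 6; min AVC = 92 - 24·6 + 2·6^2 = $20.
P = $7 lies below min AVC = $20; no output level covers variable cost.
The firm minimizes its loss by shutting down and losing only its fixed cost of $535.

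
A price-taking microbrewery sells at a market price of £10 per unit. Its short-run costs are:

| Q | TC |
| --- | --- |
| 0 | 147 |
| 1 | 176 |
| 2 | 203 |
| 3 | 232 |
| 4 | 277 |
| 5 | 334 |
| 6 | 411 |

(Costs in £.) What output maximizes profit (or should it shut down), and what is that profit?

Q = 0 (shut down); profit = -£147

Compute π = P·Q − TC at each output: Q=0: -147; Q=1: -166; Q=2: -183; Q=3: -202; Q=4: -237; Q=5: -284; Q=6: -351.
Profit is highest at Q = 0. Equivalently, the lowest AVC in the table is 56/2 ≈ £28 at Q = 2, and P = £10 falls below it — price never covers variable cost, so the firm shuts down and loses only its fixed cost.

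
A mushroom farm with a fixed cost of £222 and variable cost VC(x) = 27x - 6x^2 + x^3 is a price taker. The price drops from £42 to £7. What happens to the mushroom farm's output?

MC = 27 - 12x + 3x^2; the shutdown threshold is min AVC = £18 (at x = 3).
With P = £42 above the shutdown price, P = MC gives x = 5.
At P = £7 < min AVC = £18, price no longer covers variable cost at any output, so the firm shuts down: x = 0.

Output falls from 5 to 0 (the firm shuts down)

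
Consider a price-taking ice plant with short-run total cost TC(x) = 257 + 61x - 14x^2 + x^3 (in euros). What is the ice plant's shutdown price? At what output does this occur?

€12 per unit, at x = 7

The shutdown price is the minimum of AVC. VC = 61x - 14x^2 + x^3, so AVC = 61 - 14x + x^2.
dAVC/dx = -14 + 2x = 0 gives x = 7. min AVC = 61 - 14·7 + 7^2 = 12.
For P < €12 the firm produces nothing.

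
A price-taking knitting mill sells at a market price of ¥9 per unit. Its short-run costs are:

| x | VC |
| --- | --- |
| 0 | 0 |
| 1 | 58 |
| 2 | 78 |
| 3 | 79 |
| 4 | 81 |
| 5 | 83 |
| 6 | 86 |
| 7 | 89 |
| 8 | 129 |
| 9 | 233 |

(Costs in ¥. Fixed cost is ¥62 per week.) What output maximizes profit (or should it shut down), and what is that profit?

x = 0 (shut down); profit = -¥62

Tabulate TR − TC: x=0: -62; x=1: -111; x=2: -122; x=3: -114; x=4: -107; x=5: -100; x=6: -94; x=7: -88; x=8: -119; x=9: -214.
Profit is highest at x = 0. Equivalently, the lowest AVC in the table is 89/7 ≈ ¥12.71 at x = 7, and P = ¥9 falls below it — price never covers variable cost, so the firm shuts down and loses only its fixed cost.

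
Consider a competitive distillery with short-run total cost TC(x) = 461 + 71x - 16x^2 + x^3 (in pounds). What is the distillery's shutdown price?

£7 per unit

The firm shuts down when price falls below the minimum of average variable cost. AVC = VC/x = 71 - 16x + x^2.
At the minimum of AVC, MC = AVC. MC = 71 - 32x + 3x^2; setting MC = AVC gives 2x^2 - 16x = 0, so x = 8. min AVC = 7.
So the shutdown price is £7.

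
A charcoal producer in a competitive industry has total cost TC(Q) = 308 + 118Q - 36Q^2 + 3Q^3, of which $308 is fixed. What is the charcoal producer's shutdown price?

The firm shuts down when price falls below the minimum of average variable cost. AVC = VC/Q = 118 - 36Q + 3Q^2.
dAVC/dQ = -36 + 6Q = 0 gives Q = 6. min AVC = 118 - 36·6 + 3·6^2 = 10.
For P < $10 the firm produces nothing.

$10 per unit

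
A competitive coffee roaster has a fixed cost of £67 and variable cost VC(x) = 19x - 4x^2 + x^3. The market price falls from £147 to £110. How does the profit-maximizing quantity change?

Output falls from 8 to 7

AVC = 19 - 4x + x^2, minimized at x = 2 where min AVC = £15. MC = 19 - 8x + 3x^2.
At P = £147 ≥ min AVC, set P = MC on the rising branch: x = 8.
At P = £110 ≥ min AVC, set P = MC: x = 7. The firm stays open but cuts output.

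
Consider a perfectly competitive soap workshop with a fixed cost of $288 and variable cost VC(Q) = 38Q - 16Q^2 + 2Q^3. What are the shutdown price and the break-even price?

Shutdown price = $6; break-even price = $62

AVC = 38 - 16Q + 2Q^2; minimized at Q = 4, giving min AVC = $6. That is the shutdown price.
ATC = 288/Q + 38 - 16Q + 2Q^2. Setting dATC/dQ = −288/Q^2 − 16 + 4Q = 0 gives Q = 6 (since 4·6^3 − 16·6^2 = 288).
min ATC = 288/6 + 38 − 16·6 + 2·6^2 = $62. That is the break-even price.
For $6 ≤ P < $62 the firm produces at a loss; below $6 it shuts down.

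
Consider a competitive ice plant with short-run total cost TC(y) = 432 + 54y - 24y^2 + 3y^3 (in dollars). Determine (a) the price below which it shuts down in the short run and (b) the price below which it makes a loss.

Shutdown price = $6; break-even price = $90

Shutdown price = min AVC. AVC = 54 - 24y + 3y^2, with vertex at y = 4 and minimum $6.
ATC = 432/y + 54 - 24y + 3y^2. Setting dATC/dy = −432/y^2 − 24 + 6y = 0 gives y = 6 (since 6·6^3 − 24·6^2 = 432).
min ATC = 432/6 + 54 − 24·6 + 3·6^2 = $90. That is the break-even price.
Between these two prices the firm operates at a loss; above $90 it earns a profit.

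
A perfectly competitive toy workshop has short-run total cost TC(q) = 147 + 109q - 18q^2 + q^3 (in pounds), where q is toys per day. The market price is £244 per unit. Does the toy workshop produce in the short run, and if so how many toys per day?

From TC, MC = TC'(q) = 109 - 36q + 3q^2 and AVC = VC/q = 109 - 18q + q^2.
The AVC parabola has its vertex at q = 18/2 = 9, where AVC = 109 - 18·9 + 9^2 = £28.
Because £244 ≥ £28, revenue can cover variable cost; the firm operates.
Solving P = MC: -135 - 36q + 3q^2 = 0 ⇒ q = -3 or 15. On the upward-sloping branch, q* = 15.
Check: AVC at q = 15 is £64 ≤ P, so revenue covers variable cost.
Profit = P·q − TC = 244·15 − 1107 = £2553.

Produce at q = 15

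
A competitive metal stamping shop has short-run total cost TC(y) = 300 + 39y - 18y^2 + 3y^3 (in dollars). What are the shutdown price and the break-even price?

Shutdown price = min AVC. AVC = 39 - 18y + 3y^2, with vertex at y = 3 and minimum $12.
ATC = 300/y + 39 - 18y + 3y^2. Setting dATC/dy = −300/y^2 − 18 + 6y = 0 gives y = 5 (since 6·5^3 − 18·5^2 = 300).
min ATC = 300/5 + 39 − 18·5 + 3·5^2 = $84. That is the break-even price.
For $12 ≤ P < $84 the firm produces at a loss; below $12 it shuts down.

Shutdown price = $12; break-even price = $84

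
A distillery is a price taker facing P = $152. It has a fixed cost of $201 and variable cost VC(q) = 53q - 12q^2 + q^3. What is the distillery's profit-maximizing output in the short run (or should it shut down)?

From TC, MC = TC'(q) = 53 - 24q + 3q^2 and AVC = VC/q = 53 - 12q + q^2.
AVC is minimized where dAVC/dq = -12 + 2q = 0, at q = 6; min AVC = 53 - 12·6 + 6^2 = $17.
P = $152 exceeds min AVC = $17, so the firm stays open.
Set P = MC: 152 = 53 - 24q + 3q^2 → -99 - 24q + 3q^2 = 0. The roots are q = -3 and q = 11; the profit-maximizing output is on the rising part of MC, so q* = 11.
Check: AVC at q = 11 is $42 ≤ P, so revenue covers variable cost.
Profit = P·q − TC = 152·11 − 663 = $1009.

Produce at q = 11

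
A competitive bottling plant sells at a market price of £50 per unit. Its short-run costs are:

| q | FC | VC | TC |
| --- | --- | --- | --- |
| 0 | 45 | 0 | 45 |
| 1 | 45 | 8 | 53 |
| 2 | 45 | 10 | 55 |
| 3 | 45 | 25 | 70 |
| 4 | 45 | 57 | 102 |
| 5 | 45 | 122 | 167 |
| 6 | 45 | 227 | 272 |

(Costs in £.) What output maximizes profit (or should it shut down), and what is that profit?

Tabulate TR − TC: q=0: -45; q=1: -3; q=2: 45; q=3: 80; q=4: 98; q=5: 83; q=6: 28.
Profit is maximized at q = 4. AVC there is 57/4 = £14.25 ≤ P, so producing beats shutting down (which would give -£45).

q = 4; profit = £98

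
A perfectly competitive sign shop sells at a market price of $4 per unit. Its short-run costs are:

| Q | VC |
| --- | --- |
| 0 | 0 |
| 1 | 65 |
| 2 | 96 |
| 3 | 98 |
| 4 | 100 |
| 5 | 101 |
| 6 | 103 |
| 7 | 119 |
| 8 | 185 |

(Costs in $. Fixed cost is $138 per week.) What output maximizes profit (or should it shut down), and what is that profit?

Q = 0 (shut down); profit = -$138

Profit at each row (π = 4Q − TC): Q=0: -138; Q=1: -199; Q=2: -226; Q=3: -224; Q=4: -222; Q=5: -219; Q=6: -217; Q=7: -229; Q=8: -291.
Profit is highest at Q = 0. Equivalently, the lowest AVC in the table is 119/7 ≈ $17 at Q = 7, and P = $4 falls below it — price never covers variable cost, so the firm shuts down and loses only its fixed cost.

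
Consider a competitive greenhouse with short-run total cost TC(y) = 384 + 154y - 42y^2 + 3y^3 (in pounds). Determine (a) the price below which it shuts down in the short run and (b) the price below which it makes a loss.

AVC = 154 - 42y + 3y^2; minimized at y = 7, giving min AVC = £7. That is the shutdown price.
ATC = 384/y + 154 - 42y + 3y^2. Setting dATC/dy = −384/y^2 − 42 + 6y = 0 gives y = 8 (since 6·8^3 − 42·8^2 = 384).
min ATC = 384/8 + 154 − 42·8 + 3·8^2 = £58. That is the break-even price.
Between these two prices the firm operates at a loss; above £58 it earns a profit.

Shutdown price = £7; break-even price = £58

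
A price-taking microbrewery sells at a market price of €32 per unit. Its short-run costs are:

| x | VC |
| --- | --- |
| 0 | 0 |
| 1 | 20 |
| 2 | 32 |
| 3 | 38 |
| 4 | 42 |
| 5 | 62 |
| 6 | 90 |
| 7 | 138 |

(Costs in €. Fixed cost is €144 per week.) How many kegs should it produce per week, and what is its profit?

x = 6; profit = -€42

Compute π = P·x − TC at each output: x=0: -144; x=1: -132; x=2: -112; x=3: -86; x=4: -58; x=5: -46; x=6: -42; x=7: -58.
Profit is maximized at x = 6. AVC there is 90/6 = €15 ≤ P, so producing beats shutting down (which would give -€144).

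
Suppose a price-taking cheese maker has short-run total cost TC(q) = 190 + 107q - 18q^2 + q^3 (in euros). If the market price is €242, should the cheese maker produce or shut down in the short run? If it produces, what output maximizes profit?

From TC, MC = TC'(q) = 107 - 36q + 3q^2 and AVC = VC/q = 107 - 18q + q^2.
AVC hits its minimum where MC = AVC, at q = 9, giving min AVC = 107 - 18·9 + 9^2 = €26.
Since P = €242 ≥ min AVC = €26, price covers variable cost and the firm should produce.
Solving P = MC: -135 - 36q + 3q^2 = 0 ⇒ q = -3 or 15. On the upward-sloping branch, q* = 15.
Check: AVC at q = 15 is €62 ≤ P, so revenue covers variable cost.
Profit = P·q − TC = 242·15 − 1120 = €2510.

Produce at q = 15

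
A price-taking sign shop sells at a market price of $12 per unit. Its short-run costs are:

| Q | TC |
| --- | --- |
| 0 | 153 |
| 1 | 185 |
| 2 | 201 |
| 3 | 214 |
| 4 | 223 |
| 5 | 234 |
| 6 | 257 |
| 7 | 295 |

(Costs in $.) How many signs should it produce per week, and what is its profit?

Q = 0 (shut down); profit = -$153

Compute π = P·Q − TC at each output: Q=0: -153; Q=1: -173; Q=2: -177; Q=3: -178; Q=4: -175; Q=5: -174; Q=6: -185; Q=7: -211.
Profit is highest at Q = 0. Equivalently, the lowest AVC in the table is 81/5 ≈ $16.20 at Q = 5, and P = $12 falls below it — price never covers variable cost, so the firm shuts down and loses only its fixed cost.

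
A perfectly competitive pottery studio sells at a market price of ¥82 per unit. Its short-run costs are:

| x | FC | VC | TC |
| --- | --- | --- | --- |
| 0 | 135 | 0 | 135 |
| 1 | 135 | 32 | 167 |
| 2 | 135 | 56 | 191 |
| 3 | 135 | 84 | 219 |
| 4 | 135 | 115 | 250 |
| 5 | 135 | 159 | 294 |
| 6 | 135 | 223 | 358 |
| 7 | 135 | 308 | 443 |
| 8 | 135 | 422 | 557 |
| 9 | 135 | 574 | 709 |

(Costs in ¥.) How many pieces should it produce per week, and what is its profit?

x = 6; profit = ¥134

Compute π = P·x − TC at each output: x=0: -135; x=1: -85; x=2: -27; x=3: 27; x=4: 78; x=5: 116; x=6: 134; x=7: 131; x=8: 99; x=9: 29.
Profit is maximized at x = 6. AVC there is 223/6 = ¥37.17 ≤ P, so producing beats shutting down (which would give -¥135).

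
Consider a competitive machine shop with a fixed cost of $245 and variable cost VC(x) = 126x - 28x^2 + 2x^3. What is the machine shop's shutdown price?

The shutdown price is the minimum of AVC. VC = 126x - 28x^2 + 2x^3, so AVC = 126 - 28x + 2x^2.
dAVC/dx = -28 + 4x = 0 gives x = 7. min AVC = 126 - 28·7 + 2·7^2 = 28.
For P < $28 the firm produces nothing.

$28 per unit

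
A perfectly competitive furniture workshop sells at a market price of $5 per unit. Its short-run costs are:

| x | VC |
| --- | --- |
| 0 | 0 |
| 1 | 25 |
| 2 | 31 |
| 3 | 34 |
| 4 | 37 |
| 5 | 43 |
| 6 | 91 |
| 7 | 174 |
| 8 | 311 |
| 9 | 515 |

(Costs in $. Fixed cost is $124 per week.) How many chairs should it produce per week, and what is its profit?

Compute π = P·x − TC at each output: x=0: -124; x=1: -144; x=2: -145; x=3: -143; x=4: -141; x=5: -142; x=6: -185; x=7: -263; x=8: -395; x=9: -594.
Profit is highest at x = 0. Equivalently, the lowest AVC in the table is 43/5 ≈ $8.60 at x = 5, and P = $5 falls below it — price never covers variable cost, so the firm shuts down and loses only its fixed cost.

x = 0 (shut down); profit = -$124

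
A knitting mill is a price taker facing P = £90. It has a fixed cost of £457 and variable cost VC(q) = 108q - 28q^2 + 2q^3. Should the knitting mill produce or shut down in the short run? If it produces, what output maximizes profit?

Produce at q = 9

Variable cost is VC = 108q - 28q^2 + 2q^3, so AVC = VC/q = 108 - 28q + 2q^2 and MC = dTC/dq = 108 - 56q + 6q^2.
AVC hits its minimum where MC = AVC, at q = 7, giving min AVC = 108 - 28·7 + 2·7^2 = £10.
Since P = £90 ≥ min AVC = £10, price covers variable cost and the firm should produce.
P = MC gives 18 - 56q + 6q^2 = 0, with roots 1/3 and 9. Take the larger (rising MC): q* = 9.
Check: AVC at q = 9 is £18 ≤ P, so revenue covers variable cost.
Profit = P·q − TC = 90·9 − 619 = £191.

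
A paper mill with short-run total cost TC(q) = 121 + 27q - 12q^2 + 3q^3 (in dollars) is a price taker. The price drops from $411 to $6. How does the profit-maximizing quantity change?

AVC = 27 - 12q + 3q^2, minimized at q = 2 where min AVC = $15. MC = 27 - 24q + 9q^2.
At P = $411 ≥ min AVC, set P = MC on the rising branch: q = 8.
At P = $6 < min AVC = $15, price no longer covers variable cost at any output, so the firm shuts down: q = 0.

Output falls from 8 to 0 (the firm shuts down)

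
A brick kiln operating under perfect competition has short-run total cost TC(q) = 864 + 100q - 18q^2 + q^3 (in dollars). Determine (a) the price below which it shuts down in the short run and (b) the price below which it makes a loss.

Shutdown price = $19; break-even price = $100

Shutdown price = min AVC. AVC = 100 - 18q + q^2, with vertex at q = 9 and minimum $19.
ATC = 864/q + 100 - 18q + q^2. Setting dATC/dq = −864/q^2 − 18 + 2q = 0 gives q = 12 (since 2·12^3 − 18·12^2 = 864).
min ATC = 864/12 + 100 − 18·12 + 12^2 = $100. That is the break-even price.
For $19 ≤ P < $100 the firm produces at a loss; below $19 it shuts down.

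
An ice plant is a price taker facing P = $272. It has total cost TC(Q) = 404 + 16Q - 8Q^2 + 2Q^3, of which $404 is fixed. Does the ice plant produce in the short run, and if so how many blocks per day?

Variable cost is VC = 16Q - 8Q^2 + 2Q^3, so AVC = VC/Q = 16 - 8Q + 2Q^2 and MC = dTC/dQ = 16 - 16Q + 6Q^2.
AVC is minimized where dAVC/dQ = -8 + 4Q = 0, at Q = 2; min AVC = 16 - 8·2 + 2·2^2 = $8.
Because $272 ≥ $8, revenue can cover variable cost; the firm operates.
Solving P = MC: -256 - 16Q + 6Q^2 = 0 ⇒ Q = -16/3 or 8. On the upward-sloping branch, Q* = 8.
Check: AVC at Q = 8 is $80 ≤ P, so revenue covers variable cost.
Profit = P·Q − TC = 272·8 − 1044 = $1132.

Produce at Q = 8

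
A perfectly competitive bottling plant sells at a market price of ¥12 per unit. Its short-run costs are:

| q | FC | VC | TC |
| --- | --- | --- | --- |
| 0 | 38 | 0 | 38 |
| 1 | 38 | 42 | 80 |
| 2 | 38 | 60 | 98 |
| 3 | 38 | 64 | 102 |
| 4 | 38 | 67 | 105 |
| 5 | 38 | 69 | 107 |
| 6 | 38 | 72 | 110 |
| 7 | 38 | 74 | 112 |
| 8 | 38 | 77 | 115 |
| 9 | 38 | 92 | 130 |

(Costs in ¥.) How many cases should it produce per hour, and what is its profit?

q = 8; profit = -¥19

Tabulate TR − TC: q=0: -38; q=1: -68; q=2: -74; q=3: -66; q=4: -57; q=5: -47; q=6: -38; q=7: -28; q=8: -19; q=9: -22.
Profit is maximized at q = 8. AVC there is 77/8 = ¥9.62 ≤ P, so producing beats shutting down (which would give -¥38).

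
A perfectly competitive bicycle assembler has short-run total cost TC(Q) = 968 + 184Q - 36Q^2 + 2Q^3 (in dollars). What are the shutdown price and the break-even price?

AVC = 184 - 36Q + 2Q^2; minimized at Q = 9, giving min AVC = $22. That is the shutdown price.
ATC = 968/Q + 184 - 36Q + 2Q^2. Setting dATC/dQ = −968/Q^2 − 36 + 4Q = 0 gives Q = 11 (since 4·11^3 − 36·11^2 = 968).
min ATC = 968/11 + 184 − 36·11 + 2·11^2 = $118. That is the break-even price.
For $22 ≤ P < $118 the firm produces at a loss; below $22 it shuts down.

Shutdown price = $22; break-even price = $118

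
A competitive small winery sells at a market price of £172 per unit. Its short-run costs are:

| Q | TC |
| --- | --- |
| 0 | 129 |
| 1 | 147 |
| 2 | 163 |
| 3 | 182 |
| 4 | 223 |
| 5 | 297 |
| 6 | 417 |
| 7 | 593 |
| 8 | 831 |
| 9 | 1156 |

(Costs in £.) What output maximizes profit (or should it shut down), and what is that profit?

Tabulate TR − TC: Q=0: -129; Q=1: 25; Q=2: 181; Q=3: 334; Q=4: 465; Q=5: 563; Q=6: 615; Q=7: 611; Q=8: 545; Q=9: 392.
Profit is maximized at Q = 6. AVC there is 288/6 = £48 ≤ P, so producing beats shutting down (which would give -£129).

Q = 6; profit = £615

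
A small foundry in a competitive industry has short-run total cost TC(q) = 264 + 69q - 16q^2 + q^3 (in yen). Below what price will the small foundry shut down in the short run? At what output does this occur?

The shutdown price is the minimum of AVC. VC = 69q - 16q^2 + q^3, so AVC = 69 - 16q + q^2.
dAVC/dq = -16 + 2q = 0 gives q = 8. min AVC = 69 - 16·8 + 8^2 = 5.
For P < ¥5 the firm produces nothing.

¥5 per unit, at q = 8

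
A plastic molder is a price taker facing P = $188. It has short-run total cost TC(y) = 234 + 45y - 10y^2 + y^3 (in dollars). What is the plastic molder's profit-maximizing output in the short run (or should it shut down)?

Produce at y = 11

From TC, MC = TC'(y) = 45 - 20y + 3y^2 and AVC = VC/y = 45 - 10y + y^2.
AVC is minimized where dAVC/dy = -10 + 2y = 0, at y = 5; min AVC = 45 - 10·5 + 5^2 = $20.
Since P = $188 ≥ min AVC = $20, price covers variable cost and the firm should produce.
P = MC gives -143 - 20y + 3y^2 = 0, with roots -13/3 and 11. Take the larger (rising MC): y* = 11.
Check: AVC at y = 11 is $56 ≤ P, so revenue covers variable cost.
Profit = P·y − TC = 188·11 − 850 = $1218.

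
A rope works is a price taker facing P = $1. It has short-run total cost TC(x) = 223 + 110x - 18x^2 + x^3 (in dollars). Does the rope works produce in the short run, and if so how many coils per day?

Shut down

Strip out fixed cost: VC = 110x - 18x^2 + x^3. Then AVC = 110 - 18x + x^2 and MC = 110 - 36x + 3x^2.
AVC hits its minimum where MC = AVC, at x = 9, giving min AVC = 110 - 18·9 + 9^2 = $29.
Since P = $1 < min AVC = $29, price fails to cover variable cost at any output.
The firm minimizes its loss by shutting down and losing only its fixed cost of $223.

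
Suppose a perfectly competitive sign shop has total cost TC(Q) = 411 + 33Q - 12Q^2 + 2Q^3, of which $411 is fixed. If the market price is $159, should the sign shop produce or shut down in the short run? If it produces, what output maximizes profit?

Produce at Q = 7

Variable cost is VC = 33Q - 12Q^2 + 2Q^3, so AVC = VC/Q = 33 - 12Q + 2Q^2 and MC = dTC/dQ = 33 - 24Q + 6Q^2.
AVC is minimized where dAVC/dQ = -12 + 4Q = 0, at Q = 3; min AVC = 33 - 12·3 + 2·3^2 = $15.
P = $159 exceeds min AVC = $15, so the firm stays open.
Solving P = MC: -126 - 24Q + 6Q^2 = 0 ⇒ Q = -3 or 7. On the upward-sloping branch, Q* = 7.
Check: AVC at Q = 7 is $47 ≤ P, so revenue covers variable cost.
Profit = P·Q − TC = 159·7 − 740 = $373.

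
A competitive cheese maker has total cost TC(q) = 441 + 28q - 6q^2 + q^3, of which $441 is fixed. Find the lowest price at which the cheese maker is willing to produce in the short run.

$19 per unit

The shutdown price is the minimum of AVC. VC = 28q - 6q^2 + q^3, so AVC = 28 - 6q + q^2.
dAVC/dq = -6 + 2q = 0 gives q = 3. min AVC = 28 - 6·3 + 3^2 = 19.
The firm shuts down for any P below $19.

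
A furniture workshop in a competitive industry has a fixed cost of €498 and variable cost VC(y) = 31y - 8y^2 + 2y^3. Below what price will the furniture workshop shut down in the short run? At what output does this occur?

€23 per unit, at y = 2

Short-run supply begins at min AVC. From VC = 31y - 8y^2 + 2y^3, AVC = 31 - 8y + 2y^2.
dAVC/dy = -8 + 4y = 0 gives y = 2. min AVC = 31 - 8·2 + 2·2^2 = 23.
For P < €23 the firm produces nothing.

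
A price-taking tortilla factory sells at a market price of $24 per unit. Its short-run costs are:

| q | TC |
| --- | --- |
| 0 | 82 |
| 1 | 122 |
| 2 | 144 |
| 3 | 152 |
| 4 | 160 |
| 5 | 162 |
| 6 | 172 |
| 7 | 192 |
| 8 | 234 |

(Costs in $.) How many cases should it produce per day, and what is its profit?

q = 7; profit = -$24

Tabulate TR − TC: q=0: -82; q=1: -98; q=2: -96; q=3: -80; q=4: -64; q=5: -42; q=6: -28; q=7: -24; q=8: -42.
Profit is maximized at q = 7. AVC there is 110/7 = $15.71 ≤ P, so producing beats shutting down (which would give -$82).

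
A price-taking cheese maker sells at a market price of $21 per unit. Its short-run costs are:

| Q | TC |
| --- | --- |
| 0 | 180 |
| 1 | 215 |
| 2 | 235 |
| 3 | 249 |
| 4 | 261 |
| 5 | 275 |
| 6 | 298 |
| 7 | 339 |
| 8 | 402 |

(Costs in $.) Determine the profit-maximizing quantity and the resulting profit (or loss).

Profit at each row (π = 21Q − TC): Q=0: -180; Q=1: -194; Q=2: -193; Q=3: -186; Q=4: -177; Q=5: -170; Q=6: -172; Q=7: -192; Q=8: -234.
Profit is maximized at Q = 5. AVC there is 95/5 = $19 ≤ P, so producing beats shutting down (which would give -$180).

Q = 5; profit = -$170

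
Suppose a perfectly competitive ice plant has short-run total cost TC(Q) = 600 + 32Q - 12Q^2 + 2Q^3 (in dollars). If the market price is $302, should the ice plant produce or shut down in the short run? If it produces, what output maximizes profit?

Produce at Q = 9

From TC, MC = TC'(Q) = 32 - 24Q + 6Q^2 and AVC = VC/Q = 32 - 12Q + 2Q^2.
AVC hits its minimum where MC = AVC, at Q = 3, giving min AVC = 32 - 12·3 + 2·3^2 = $14.
Since P = $302 ≥ min AVC = $14, price covers variable cost and the firm should produce.
P = MC gives -270 - 24Q + 6Q^2 = 0, with roots -5 and 9. Take the larger (rising MC): Q* = 9.
Check: AVC at Q = 9 is $86 ≤ P, so revenue covers variable cost.
Profit = P·Q − TC = 302·9 − 1374 = $1344.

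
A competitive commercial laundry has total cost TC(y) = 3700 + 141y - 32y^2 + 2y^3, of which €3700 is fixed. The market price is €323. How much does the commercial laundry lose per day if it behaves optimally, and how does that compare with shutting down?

AVC = 141 - 32y + 2y^2 has its minimum €13 at y = 8; price €323 clears that bar, so the firm operates.
With MC = 141 - 64y + 6y^2, P = MC on the upward-sloping part at y* = 13.
TR = 323·13 = 4199. TC = 3700 + 819 = 4519. Profit = 4199 − 4519 = -€320.
Shutting down would mean losing the fixed cost of €3700, so operating at a loss of €320 is better by €3380.

Profit = -€320 at y = 13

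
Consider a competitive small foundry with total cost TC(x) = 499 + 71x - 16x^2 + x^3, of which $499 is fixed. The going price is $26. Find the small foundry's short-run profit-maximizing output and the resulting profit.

AVC = 71 - 16x + x^2 has its minimum $7 at x = 8; price $26 clears that bar, so the firm operates.
MC = 71 - 32x + 3x^2. Setting P = MC and taking the root on the rising branch gives x* = 9.
TR = 26·9 = 234. TC = 499 + 72 = 571. Profit = 234 − 571 = -$337.
That loss of $337 beats the $499 the firm would lose by shutting down; producing recovers $162 of fixed cost.

Profit = -$337 at x = 9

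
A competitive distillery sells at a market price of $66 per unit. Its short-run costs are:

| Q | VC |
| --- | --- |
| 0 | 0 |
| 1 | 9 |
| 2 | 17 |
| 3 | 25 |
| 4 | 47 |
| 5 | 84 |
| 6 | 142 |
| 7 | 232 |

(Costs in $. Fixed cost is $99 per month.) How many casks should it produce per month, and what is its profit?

Tabulate TR − TC: Q=0: -99; Q=1: -42; Q=2: 16; Q=3: 74; Q=4: 118; Q=5: 147; Q=6: 155; Q=7: 131.
Profit is maximized at Q = 6. AVC there is 142/6 = $23.67 ≤ P, so producing beats shutting down (which would give -$99).

Q = 6; profit = $155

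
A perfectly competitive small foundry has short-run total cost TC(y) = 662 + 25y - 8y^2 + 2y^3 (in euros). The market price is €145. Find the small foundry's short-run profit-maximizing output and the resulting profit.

Profit = -€86 at y = 6

AVC = 25 - 8y + 2y^2; min AVC = €17 at y = 2. Since P = €145 ≥ min AVC, the firm produces.
With MC = 25 - 16y + 6y^2, P = MC on the upward-sloping part at y* = 6.
TR = 145·6 = 870. TC = 662 + 294 = 956. Profit = 870 − 956 = -€86.
Shutting down would mean losing the fixed cost of €662, so operating at a loss of €86 is better by €576.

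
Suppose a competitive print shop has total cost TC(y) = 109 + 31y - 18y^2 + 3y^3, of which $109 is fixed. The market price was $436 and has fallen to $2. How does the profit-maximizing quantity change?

Output falls from 9 to 0 (the firm shuts down)

MC = 31 - 36y + 9y^2; the shutdown threshold is min AVC = $4 (at y = 3).
At P = $436 ≥ min AVC, set P = MC on the rising branch: y = 9.
At P = $2 < min AVC = $4, price no longer covers variable cost at any output, so the firm shuts down: y = 0.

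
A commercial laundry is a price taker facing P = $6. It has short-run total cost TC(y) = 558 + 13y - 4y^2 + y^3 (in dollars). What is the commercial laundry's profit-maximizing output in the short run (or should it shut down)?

Shut down

From TC, MC = TC'(y) = 13 - 8y + 3y^2 and AVC = VC/y = 13 - 4y + y^2.
AVC is minimized where dAVC/dy = -4 + 2y = 0, at y = 2; min AVC = 13 - 4·2 + 2^2 = $9.
P = $6 lies below min AVC = $9; no output level covers variable cost.
Shutting down limits the loss to fixed cost, $558.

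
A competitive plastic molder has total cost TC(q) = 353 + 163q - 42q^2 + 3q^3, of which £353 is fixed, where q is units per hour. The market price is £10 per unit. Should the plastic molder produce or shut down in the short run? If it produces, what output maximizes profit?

Shut down

Strip out fixed cost: VC = 163q - 42q^2 + 3q^3. Then AVC = 163 - 42q + 3q^2 and MC = 163 - 84q + 9q^2.
AVC is minimized where dAVC/dq = -42 + 6q = 0, at q = 7; min AVC = 163 - 42·7 + 3·7^2 = £16.
With P < min AVC (£10 < £16), every unit sold adds to the loss.
Shutting down limits the loss to fixed cost, £353.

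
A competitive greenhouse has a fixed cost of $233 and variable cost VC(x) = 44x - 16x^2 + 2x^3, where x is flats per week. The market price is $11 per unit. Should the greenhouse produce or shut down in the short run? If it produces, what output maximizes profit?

Strip out fixed cost: VC = 44x - 16x^2 + 2x^3. Then AVC = 44 - 16x + 2x^2 and MC = 44 - 32x + 6x^2.
The AVC parabola has its vertex at x = 16/4 = 4, where AVC = 44 - 16·4 + 2·4^2 = $12.
P = $11 lies below min AVC = $12; no output level covers variable cost.
Shutting down limits the loss to fixed cost, $233.

Shut down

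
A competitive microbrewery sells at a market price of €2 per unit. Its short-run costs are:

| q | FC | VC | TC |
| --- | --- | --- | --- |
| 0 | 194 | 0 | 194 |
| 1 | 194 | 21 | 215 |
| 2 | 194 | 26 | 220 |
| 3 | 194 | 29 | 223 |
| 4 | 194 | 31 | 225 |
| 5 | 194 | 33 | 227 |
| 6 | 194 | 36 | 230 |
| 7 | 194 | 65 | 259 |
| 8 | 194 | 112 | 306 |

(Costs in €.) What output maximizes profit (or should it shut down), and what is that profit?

q = 0 (shut down); profit = -€194

Tabulate TR − TC: q=0: -194; q=1: -213; q=2: -216; q=3: -217; q=4: -217; q=5: -217; q=6: -218; q=7: -245; q=8: -290.
Profit is highest at q = 0. Equivalently, the lowest AVC in the table is 36/6 ≈ €6 at q = 6, and P = €2 falls below it — price never covers variable cost, so the firm shuts down and loses only its fixed cost.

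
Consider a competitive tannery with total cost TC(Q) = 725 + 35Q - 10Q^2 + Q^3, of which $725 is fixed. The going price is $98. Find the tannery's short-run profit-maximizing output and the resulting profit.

AVC = 35 - 10Q + Q^2; min AVC = $10 at Q = 5. Since P = $98 ≥ min AVC, the firm produces.
MC = 35 - 20Q + 3Q^2. Setting P = MC and taking the root on the rising branch gives Q* = 9.
TR = 98·9 = 882. TC = 725 + 234 = 959. Profit = 882 − 959 = -$77.
Shutting down would mean losing the fixed cost of $725, so operating at a loss of $77 is better by $648.

Profit = -$77 at Q = 9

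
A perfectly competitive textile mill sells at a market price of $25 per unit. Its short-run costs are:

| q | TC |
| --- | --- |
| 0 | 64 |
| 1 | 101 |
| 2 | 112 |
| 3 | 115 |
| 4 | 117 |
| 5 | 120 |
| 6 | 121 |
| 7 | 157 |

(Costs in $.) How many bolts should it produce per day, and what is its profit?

q = 6; profit = $29

Tabulate TR − TC: q=0: -64; q=1: -76; q=2: -62; q=3: -40; q=4: -17; q=5: 5; q=6: 29; q=7: 18.
Profit is maximized at q = 6. AVC there is 57/6 = $9.50 ≤ P, so producing beats shutting down (which would give -$64).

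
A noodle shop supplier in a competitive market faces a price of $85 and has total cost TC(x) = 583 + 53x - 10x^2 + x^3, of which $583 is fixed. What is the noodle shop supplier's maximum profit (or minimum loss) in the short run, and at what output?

Profit = -$199 at x = 8

AVC = 53 - 10x + x^2; min AVC = $28 at x = 5. Since P = $85 ≥ min AVC, the firm produces.
MC = 53 - 20x + 3x^2. Setting P = MC and taking the root on the rising branch gives x* = 8.
TR = 85·8 = 680. TC = 583 + 296 = 879. Profit = 680 − 879 = -$199.
That loss of $199 beats the $583 the firm would lose by shutting down; producing recovers $384 of fixed cost.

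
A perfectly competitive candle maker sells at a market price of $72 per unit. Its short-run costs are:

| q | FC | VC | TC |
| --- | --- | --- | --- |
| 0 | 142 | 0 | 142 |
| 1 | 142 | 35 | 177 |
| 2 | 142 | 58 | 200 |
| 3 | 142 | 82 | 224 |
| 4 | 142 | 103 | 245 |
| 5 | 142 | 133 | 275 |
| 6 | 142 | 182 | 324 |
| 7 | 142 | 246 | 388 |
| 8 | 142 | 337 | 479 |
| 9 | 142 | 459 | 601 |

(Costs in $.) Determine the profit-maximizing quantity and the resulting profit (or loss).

q = 7; profit = $116

Tabulate TR − TC: q=0: -142; q=1: -105; q=2: -56; q=3: -8; q=4: 43; q=5: 85; q=6: 108; q=7: 116; q=8: 97; q=9: 47.
Profit is maximized at q = 7. AVC there is 246/7 = $35.14 ≤ P, so producing beats shutting down (which would give -$142).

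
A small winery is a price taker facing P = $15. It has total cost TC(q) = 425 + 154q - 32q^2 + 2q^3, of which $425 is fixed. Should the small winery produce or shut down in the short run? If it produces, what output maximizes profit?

Variable cost is VC = 154q - 32q^2 + 2q^3, so AVC = VC/q = 154 - 32q + 2q^2 and MC = dTC/dq = 154 - 64q + 6q^2.
AVC is minimized where dAVC/dq = -32 + 4q = 0, at q = 8; min AVC = 154 - 32·8 + 2·8^2 = $26.
P = $15 lies below min AVC = $26; no output level covers variable cost.
The firm minimizes its loss by shutting down and losing only its fixed cost of $425.

Shut down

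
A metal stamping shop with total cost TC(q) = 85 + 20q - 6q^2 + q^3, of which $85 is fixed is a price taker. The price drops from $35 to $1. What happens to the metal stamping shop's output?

Output falls from 5 to 0 (the firm shuts down)

AVC = 20 - 6q + q^2, minimized at q = 3 where min AVC = $11. MC = 20 - 12q + 3q^2.
With P = $35 above the shutdown price, P = MC gives q = 5.
At P = $1 < min AVC = $11, price no longer covers variable cost at any output, so the firm shuts down: q = 0.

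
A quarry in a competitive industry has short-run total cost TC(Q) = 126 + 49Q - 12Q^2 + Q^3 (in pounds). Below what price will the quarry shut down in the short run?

The shutdown price is the minimum of AVC. VC = 49Q - 12Q^2 + Q^3, so AVC = 49 - 12Q + Q^2.
At the minimum of AVC, MC = AVC. MC = 49 - 24Q + 3Q^2; setting MC = AVC gives 2Q^2 - 12Q = 0, so Q = 6. min AVC = 13.
The firm shuts down for any P below £13.

£13 per unit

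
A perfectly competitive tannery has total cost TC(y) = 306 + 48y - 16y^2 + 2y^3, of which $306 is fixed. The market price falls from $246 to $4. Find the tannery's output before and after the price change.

Output falls from 9 to 0 (the firm shuts down)

AVC = 48 - 16y + 2y^2, minimized at y = 4 where min AVC = $16. MC = 48 - 32y + 6y^2.
At P = $246 ≥ min AVC, set P = MC on the rising branch: y = 9.
At P = $4 < min AVC = $16, price no longer covers variable cost at any output, so the firm shuts down: y = 0.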